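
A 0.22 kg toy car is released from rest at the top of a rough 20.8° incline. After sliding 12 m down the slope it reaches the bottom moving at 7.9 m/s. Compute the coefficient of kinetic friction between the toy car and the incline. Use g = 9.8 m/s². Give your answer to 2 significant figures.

Energy balance down the incline: mg L sinθ − ½mv² = μ_k (mg cosθ) L
mgL sinθ = 9.1873 J; ½mv² = 6.8651 J
W_f = 9.1873 − 6.8651 = 2.322 J
μ_k = W_f/(mg cosθ · L) = 2.322/(2.015 × 12) = 0.09602

μ_k = 0.096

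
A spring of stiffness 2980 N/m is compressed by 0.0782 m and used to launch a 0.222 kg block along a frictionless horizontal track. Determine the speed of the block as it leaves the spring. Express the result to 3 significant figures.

v = 9.06 m/s

The block leaves the spring when the spring is at natural length, so ½kx² = ½mv²
v = x√(k/m) = 0.0782 × √(2980/0.222) = 9.060 m/s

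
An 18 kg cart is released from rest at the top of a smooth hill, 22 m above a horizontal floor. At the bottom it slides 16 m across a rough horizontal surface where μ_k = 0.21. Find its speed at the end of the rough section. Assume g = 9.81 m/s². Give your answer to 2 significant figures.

Energy at the top = energy at the end + work done against friction:
mgh = ½mv² + μ_k m g d
W_f = μ_k mg d = (0.21)(18)(9.81)(16) = 593.3 J
½mv² = mgh − W_f = 3884.8 − 593.3 = 3291.5 J
v = √(2 × 3291.5/18) = 19.12 m/s

v = 19 m/s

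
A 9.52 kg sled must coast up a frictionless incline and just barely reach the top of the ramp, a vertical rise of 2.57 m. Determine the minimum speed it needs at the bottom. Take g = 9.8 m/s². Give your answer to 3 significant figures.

At the top it is momentarily at rest, so all KE converts to PE: ½mv² = mgh
v = √(2gh) = √(2 × 9.8 × 2.57) = 7.097 m/s

v = 7.10 m/s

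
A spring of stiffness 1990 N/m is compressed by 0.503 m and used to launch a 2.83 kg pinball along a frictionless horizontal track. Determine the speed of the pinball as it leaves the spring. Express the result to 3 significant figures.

Conservation of energy: ½kx² = ½mv²
v = x√(k/m) = 0.503 × √(1990/2.83) = 13.34 m/s

v = 13.3 m/s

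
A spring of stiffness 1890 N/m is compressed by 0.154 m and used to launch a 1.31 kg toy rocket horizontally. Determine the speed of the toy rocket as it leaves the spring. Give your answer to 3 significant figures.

v = 5.85 m/s

The toy rocket leaves the spring when the spring is at natural length, so ½kx² = ½mv²
v = x√(k/m) = 0.154 × √(1890/1.31) = 5.849 m/s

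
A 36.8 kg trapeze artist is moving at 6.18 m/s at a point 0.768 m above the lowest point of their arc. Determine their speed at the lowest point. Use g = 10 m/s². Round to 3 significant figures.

Energy conservation between the two points: ½mv₀² + mgh = ½mv²
The mass cancels from both sides.
v² = v₀² + 2gh = (6.18)² + 2(10)(0.768) = 53.552
v = √53.552 = 7.318 m/s

v = 7.32 m/s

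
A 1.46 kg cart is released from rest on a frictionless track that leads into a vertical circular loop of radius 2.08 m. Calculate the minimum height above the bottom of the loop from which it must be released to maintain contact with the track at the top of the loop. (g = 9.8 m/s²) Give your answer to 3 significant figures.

At the top, for minimum speed gravity alone supplies the centripetal force: mg = mv_top²/r ⇒ v_top² = gr = 20.38 m²/s²
Energy conservation from release height h to the top (height 2r): mgh = ½mv_top² + mg(2r)
h = v_top²/(2g) + 2r = r/2 + 2r = 5r/2 = 5.200 m

h = 5.20 m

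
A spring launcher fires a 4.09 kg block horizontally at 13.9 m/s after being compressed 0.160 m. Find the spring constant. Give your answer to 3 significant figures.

k = 30900 N/m

Spring PE at full compression equals KE at release: ½kx² = ½mv²
k = mv²/x² = (4.09)(13.9)²/(0.160)² = 30868 N/m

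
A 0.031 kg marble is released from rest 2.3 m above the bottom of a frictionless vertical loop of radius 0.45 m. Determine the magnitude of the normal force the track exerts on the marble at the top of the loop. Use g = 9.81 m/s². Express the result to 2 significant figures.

N = 1.6 N

Energy from release to top (height 2r): mgh = ½mv_top² + mg(2r)
v_top² = 2g(h − 2r) = 2(9.81)(2.3 − 0.9000) = 27.468 m²/s²
At the top, both N and weight point toward the centre: N + mg = mv_top²/r
N = m(v_top²/r − g) = 0.031(27.468/0.45 − 9.81) = 1.588 N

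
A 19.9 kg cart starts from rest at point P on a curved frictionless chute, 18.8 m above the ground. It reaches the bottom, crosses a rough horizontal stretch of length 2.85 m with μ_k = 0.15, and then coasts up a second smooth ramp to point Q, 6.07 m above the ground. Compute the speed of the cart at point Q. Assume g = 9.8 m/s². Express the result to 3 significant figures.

Energy at P: mgh₁ = (19.9)(9.8)(18.8) = 3666.4 J
Friction loss: W_f = μ_k mg d = 83.37 J
At Q: ½mv² + mgh₂ = mgh₁ − W_f
½mv² = 3666.4 − 83.37 − 1183.8 = 2399.2 J
v = √(2 × 2399.2/19.9) = 15.53 m/s

v = 15.5 m/s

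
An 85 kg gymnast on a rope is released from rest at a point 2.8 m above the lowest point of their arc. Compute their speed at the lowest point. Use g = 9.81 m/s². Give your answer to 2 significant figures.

v = 7.4 m/s

Mechanical energy is conserved (no friction): mgh = ½mv²
The mass cancels from both sides.
v = √(2gh) = √(2 × 9.81 × 2.8) = √54.936 = 7.412 m/s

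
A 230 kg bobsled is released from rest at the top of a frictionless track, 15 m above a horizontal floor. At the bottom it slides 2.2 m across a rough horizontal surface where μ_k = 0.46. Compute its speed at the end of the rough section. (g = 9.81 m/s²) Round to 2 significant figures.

Energy at the top = energy at the end + work done against friction:
mgh = ½mv² + μ_k m g d
W_f = μ_k mg d = (0.46)(230)(9.81)(2.2) = 2283 J
½mv² = mgh − W_f = 33844 − 2283 = 31561 J
v = √(2 × 31561/230) = 16.57 m/s

v = 17 m/s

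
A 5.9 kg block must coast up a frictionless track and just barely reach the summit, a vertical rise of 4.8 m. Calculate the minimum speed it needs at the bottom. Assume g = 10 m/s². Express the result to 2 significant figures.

At the top it is momentarily at rest, so all KE converts to PE: ½mv² = mgh
v = √(2gh) = √(2 × 10 × 4.8) = 9.798 m/s

v = 9.8 m/s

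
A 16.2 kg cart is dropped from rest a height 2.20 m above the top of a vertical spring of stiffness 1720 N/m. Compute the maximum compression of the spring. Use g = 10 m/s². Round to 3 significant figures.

x = 0.745 m

Take the reference level at the top of the uncompressed spring. At max compression the cart has fallen H + x and is momentarily at rest:
mg(H + x) = ½kx²
½(1720)x² − (16.2)(10)x − (16.2)(10)(2.20) = 0
860.0x² − 162.0x − 356.4 = 0
x = [162.0 + √(26244 + 1.2260e+06)]/(2 × 860.0) = 0.7448 m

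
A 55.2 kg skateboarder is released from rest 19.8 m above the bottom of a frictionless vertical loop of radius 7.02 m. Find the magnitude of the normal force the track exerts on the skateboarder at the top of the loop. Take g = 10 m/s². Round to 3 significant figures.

N = 354 N

Energy from release to top (height 2r): mgh = ½mv_top² + mg(2r)
v_top² = 2g(h − 2r) = 2(10)(19.8 − 14.04) = 115.20 m²/s²
At the top, both N and weight point toward the centre: N + mg = mv_top²/r
N = m(v_top²/r − g) = 55.2(115.20/7.02 − 10) = 353.8 N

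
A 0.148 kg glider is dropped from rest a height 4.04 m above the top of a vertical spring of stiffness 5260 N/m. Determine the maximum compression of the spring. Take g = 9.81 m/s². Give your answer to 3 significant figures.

Measuring PE from the top of the relaxed spring, at max compression the glider has dropped H + x with zero KE, so:
mg(H + x) = ½kx²
½(5260)x² − (0.148)(9.81)x − (0.148)(9.81)(4.04) = 0
2630x² − 1.452x − 5.866 = 0
x = [1.452 + √(2.108 + 61706)]/(2 × 2630) = 0.04750 m

x = 0.0475 m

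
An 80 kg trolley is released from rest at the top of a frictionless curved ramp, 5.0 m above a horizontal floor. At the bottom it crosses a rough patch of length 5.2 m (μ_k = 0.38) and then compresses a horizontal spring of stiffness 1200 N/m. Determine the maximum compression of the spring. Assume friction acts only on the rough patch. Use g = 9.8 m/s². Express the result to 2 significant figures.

Initial energy: E₁ = mgh = (80)(9.8)(5.0) = 3920.0 J
Friction removes W_f = μ_k mg d = (0.38)(80)(9.8)(5.2) = 1549 J
Energy reaching the spring: E = 3920.0 − 1549 = 2370.8 J
At max compression ½kx² = E ⇒ x = √(2E/k) = √(2 × 2370.8/1200) = 1.988 m

x = 2.0 m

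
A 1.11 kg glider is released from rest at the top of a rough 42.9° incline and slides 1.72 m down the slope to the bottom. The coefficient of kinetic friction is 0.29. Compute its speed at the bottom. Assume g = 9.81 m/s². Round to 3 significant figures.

v = 3.98 m/s

Work–energy: mg(L sinθ) − μ_k(mg cosθ)L = ½mv²
mgh = mgL sinθ = (1.11)(9.81)(1.72)sin42.9° = 12.749 J
W_f = μ_k mg cosθ · L = (0.29)(1.11)(9.81)cos42.9°·1.72 = 3.979 J
½mv² = 12.749 − 3.979 = 8.7706 J
v = √(2 × 8.7706/1.11) = 3.975 m/s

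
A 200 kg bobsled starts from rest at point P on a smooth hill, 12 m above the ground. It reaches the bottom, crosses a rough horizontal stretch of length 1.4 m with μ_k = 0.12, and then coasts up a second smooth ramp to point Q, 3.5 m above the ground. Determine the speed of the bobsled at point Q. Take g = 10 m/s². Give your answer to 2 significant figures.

v = 13 m/s

Energy at P: mgh₁ = (200)(10)(12) = 24000 J
Friction loss: W_f = μ_k mg d = 336.0 J
At Q: ½mv² + mgh₂ = mgh₁ − W_f
½mv² = 24000 − 336.0 − 7000.0 = 16664 J
v = √(2 × 16664/200) = 12.91 m/s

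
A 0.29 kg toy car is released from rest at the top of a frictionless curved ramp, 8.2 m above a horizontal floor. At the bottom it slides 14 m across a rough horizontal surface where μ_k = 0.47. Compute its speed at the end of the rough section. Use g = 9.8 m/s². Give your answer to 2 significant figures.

Energy at the top = energy at the end + work done against friction:
mgh = ½mv² + μ_k m g d
W_f = μ_k mg d = (0.47)(0.29)(9.8)(14) = 18.70 J
½mv² = mgh − W_f = 23.304 − 18.70 = 4.6040 J
v = √(2 × 4.6040/0.29) = 5.635 m/s

v = 5.6 m/s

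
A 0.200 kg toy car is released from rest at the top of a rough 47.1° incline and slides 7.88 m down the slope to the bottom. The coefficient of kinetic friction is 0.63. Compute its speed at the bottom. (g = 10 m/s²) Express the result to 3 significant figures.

v = 6.92 m/s

Work–energy: mg(L sinθ) − μ_k(mg cosθ)L = ½mv²
mgh = mgL sinθ = (0.200)(10)(7.88)sin47.1° = 11.545 J
W_f = μ_k mg cosθ · L = (0.63)(0.200)(10)cos47.1°·7.88 = 6.759 J
½mv² = 11.545 − 6.759 = 4.7861 J
v = √(2 × 4.7861/0.200) = 6.918 m/s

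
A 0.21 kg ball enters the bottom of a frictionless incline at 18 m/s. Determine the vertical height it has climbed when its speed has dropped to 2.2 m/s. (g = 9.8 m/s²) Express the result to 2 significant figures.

h = 16 m

Conservation of energy: ½mv₁² = ½mv₂² + mgh
h = (v₁² − v₂²)/(2g) = (18² − 2.2²)/(2 × 9.8) = 16.28 m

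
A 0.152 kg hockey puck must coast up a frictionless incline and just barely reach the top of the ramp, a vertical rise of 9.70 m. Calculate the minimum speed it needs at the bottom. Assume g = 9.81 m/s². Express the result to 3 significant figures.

v = 13.8 m/s

At the top it is momentarily at rest, so all KE converts to PE: ½mv² = mgh
v = √(2gh) = √(2 × 9.81 × 9.70) = 13.80 m/s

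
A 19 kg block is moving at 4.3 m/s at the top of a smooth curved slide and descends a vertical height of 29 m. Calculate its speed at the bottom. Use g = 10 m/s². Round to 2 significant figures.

v = 24 m/s

Mechanical energy is conserved (no friction): ½mv₀² + mgh = ½mv²
The mass cancels from both sides.
v² = v₀² + 2gh = (4.3)² + 2(10)(29) = 598.49
v = √598.49 = 24.46 m/s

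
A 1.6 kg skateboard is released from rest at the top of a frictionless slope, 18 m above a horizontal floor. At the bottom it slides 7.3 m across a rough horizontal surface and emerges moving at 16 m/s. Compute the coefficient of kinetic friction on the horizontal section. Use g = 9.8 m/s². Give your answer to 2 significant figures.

μ_k = 0.68

Energy at the top = energy at the end + work done against friction:
mgh = ½mv² + μ_k m g d
mgh = 282.24 J; ½mv² = 204.80 J
W_f = 282.24 − 204.80 = 77.44 J
μ_k = W_f/(mg·d) = 77.44/(15.68 × 7.3) = 0.6765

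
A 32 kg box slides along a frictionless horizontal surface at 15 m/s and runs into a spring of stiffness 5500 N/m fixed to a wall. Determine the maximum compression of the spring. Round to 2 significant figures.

x = 1.1 m

At max compression the box is momentarily at rest: ½mv² = ½kx²
x = v√(m/k) = 15 × √(32/5500) = 1.144 m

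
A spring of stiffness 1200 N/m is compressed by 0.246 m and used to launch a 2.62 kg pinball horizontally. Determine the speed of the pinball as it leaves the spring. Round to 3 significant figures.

v = 5.26 m/s

The pinball leaves the spring when the spring is at natural length, so ½kx² = ½mv²
v = x√(k/m) = 0.246 × √(1200/2.62) = 5.265 m/s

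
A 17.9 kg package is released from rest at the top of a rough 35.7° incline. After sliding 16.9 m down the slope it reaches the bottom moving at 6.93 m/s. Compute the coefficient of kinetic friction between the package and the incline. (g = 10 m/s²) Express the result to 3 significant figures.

μ_k = 0.544

mgh = ½mv² + μ_k (mg cosθ) L, with h = L sinθ
mgL sinθ = 1765.3 J; ½mv² = 429.82 J
W_f = 1765.3 − 429.82 = 1335 J
μ_k = W_f/(mg cosθ · L) = 1335/(145.4 × 16.9) = 0.5436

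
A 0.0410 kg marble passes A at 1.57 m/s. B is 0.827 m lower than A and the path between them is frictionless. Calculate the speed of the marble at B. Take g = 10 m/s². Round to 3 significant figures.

Equating total energy at the two states: ½mv₀² + mgh = ½mv²
v² = v₀² + 2gh = (1.57)² + 2(10)(0.827) = 19.005
v = √19.005 = 4.359 m/s

v = 4.36 m/s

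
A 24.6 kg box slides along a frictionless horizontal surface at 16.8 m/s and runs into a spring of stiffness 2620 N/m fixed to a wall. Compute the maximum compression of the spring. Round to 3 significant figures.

At max compression the box is momentarily at rest: ½mv² = ½kx²
x = v√(m/k) = 16.8 × √(24.6/2620) = 1.628 m

x = 1.63 m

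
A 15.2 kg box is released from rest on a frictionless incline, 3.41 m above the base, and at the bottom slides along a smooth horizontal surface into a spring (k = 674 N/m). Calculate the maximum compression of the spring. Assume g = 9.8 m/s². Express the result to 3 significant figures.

x = 1.23 m

Gravitational PE at the top equals spring PE at max compression: mgh = ½kx²
x = √(2mgh/k) = √(2 × 15.2 × 9.8 × 3.41 / 674) = 1.228 m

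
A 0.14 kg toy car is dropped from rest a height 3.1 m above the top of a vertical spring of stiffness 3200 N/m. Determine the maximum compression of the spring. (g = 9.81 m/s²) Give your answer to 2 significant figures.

x = 0.052 m

Measuring PE from the top of the relaxed spring, at max compression the car has dropped H + x with zero KE, so:
mg(H + x) = ½kx²
½(3200)x² − (0.14)(9.81)x − (0.14)(9.81)(3.1) = 0
1600x² − 1.373x − 4.258 = 0
x = [1.373 + √(1.886 + 27248)]/(2 × 1600) = 0.05202 m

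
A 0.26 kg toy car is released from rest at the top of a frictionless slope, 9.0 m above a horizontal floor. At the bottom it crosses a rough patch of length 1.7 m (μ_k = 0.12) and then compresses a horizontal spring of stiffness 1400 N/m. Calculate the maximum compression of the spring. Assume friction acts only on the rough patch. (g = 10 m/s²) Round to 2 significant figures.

Initial energy: E₁ = mgh = (0.26)(10)(9.0) = 23.400 J
Friction removes W_f = μ_k mg d = (0.12)(0.26)(10)(1.7) = 0.5304 J
Energy reaching the spring: E = 23.400 − 0.5304 = 22.870 J
At max compression ½kx² = E ⇒ x = √(2E/k) = √(2 × 22.870/1400) = 0.1808 m

x = 0.18 m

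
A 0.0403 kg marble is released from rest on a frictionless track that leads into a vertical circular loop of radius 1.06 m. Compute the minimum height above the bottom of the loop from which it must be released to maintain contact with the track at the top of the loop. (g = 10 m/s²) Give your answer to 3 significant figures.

h = 2.65 m

At the top, for minimum speed gravity alone supplies the centripetal force: mg = mv_top²/r ⇒ v_top² = gr = 10.60 m²/s²
Energy conservation from release height h to the top (height 2r): mgh = ½mv_top² + mg(2r)
h = v_top²/(2g) + 2r = r/2 + 2r = 5r/2 = 2.650 m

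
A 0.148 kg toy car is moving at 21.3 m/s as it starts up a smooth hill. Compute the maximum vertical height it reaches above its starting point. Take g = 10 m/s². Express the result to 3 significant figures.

Setting KE at the bottom equal to PE gained: ½mv² = mgh
h = v²/(2g) = 21.3²/(2 × 10) = 22.68 m

h = 22.7 m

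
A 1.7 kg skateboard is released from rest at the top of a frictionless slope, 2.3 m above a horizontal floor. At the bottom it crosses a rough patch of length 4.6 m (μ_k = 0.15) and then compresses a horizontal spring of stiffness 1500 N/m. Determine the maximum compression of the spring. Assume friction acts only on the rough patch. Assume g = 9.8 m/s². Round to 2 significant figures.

x = 0.19 m

Initial energy: E₁ = mgh = (1.7)(9.8)(2.3) = 38.318 J
Friction removes W_f = μ_k mg d = (0.15)(1.7)(9.8)(4.6) = 11.50 J
Energy reaching the spring: E = 38.318 − 11.50 = 26.823 J
At max compression ½kx² = E ⇒ x = √(2E/k) = √(2 × 26.823/1500) = 0.1891 m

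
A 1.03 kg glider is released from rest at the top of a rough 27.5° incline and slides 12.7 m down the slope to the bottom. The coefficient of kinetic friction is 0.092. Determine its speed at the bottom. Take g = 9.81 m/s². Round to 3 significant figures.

Energy: mgh = ½mv² + W_f, with h = L sinθ and W_f = μ_k (mg cosθ) L
mgh = mgL sinθ = (1.03)(9.81)(12.7)sin27.5° = 59.254 J
W_f = μ_k mg cosθ · L = (0.092)(1.03)(9.81)cos27.5°·12.7 = 10.47 J
½mv² = 59.254 − 10.47 = 48.782 J
v = √(2 × 48.782/1.03) = 9.733 m/s

v = 9.73 m/s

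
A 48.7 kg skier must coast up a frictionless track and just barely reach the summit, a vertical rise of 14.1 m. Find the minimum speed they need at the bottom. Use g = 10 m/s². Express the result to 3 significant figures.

At the top they are momentarily at rest, so all KE converts to PE: ½mv² = mgh
v = √(2gh) = √(2 × 10 × 14.1) = 16.79 m/s

v = 16.8 m/s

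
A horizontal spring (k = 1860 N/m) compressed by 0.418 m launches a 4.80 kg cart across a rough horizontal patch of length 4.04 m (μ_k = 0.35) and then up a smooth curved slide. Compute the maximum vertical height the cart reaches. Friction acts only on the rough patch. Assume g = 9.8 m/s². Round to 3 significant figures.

h = 2.04 m

Spring energy: E₀ = ½kx² = ½(1860)(0.418)² = 162.49 J
Friction: W_f = μ_k mg d = (0.35)(4.80)(9.8)(4.04) = 66.51 J
Energy at base of ramp: E = 162.49 − 66.51 = 95.979 J
At max height all remaining energy is PE: mgh = E ⇒ h = E/(mg) = 95.979/(4.80 × 9.8) = 2.040 m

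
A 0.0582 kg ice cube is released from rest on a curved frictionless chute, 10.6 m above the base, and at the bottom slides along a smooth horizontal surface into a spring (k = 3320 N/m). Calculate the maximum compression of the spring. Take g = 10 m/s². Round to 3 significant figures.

x = 0.0610 m

At max compression the cube is momentarily at rest: mgh = ½kx²
x = √(2mgh/k) = √(2 × 0.0582 × 10 × 10.6 / 3320) = 0.06096 m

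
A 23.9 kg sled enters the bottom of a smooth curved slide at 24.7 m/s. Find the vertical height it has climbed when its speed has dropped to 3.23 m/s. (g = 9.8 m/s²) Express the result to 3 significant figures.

Energy balance between the two points: ½mv₁² = ½mv₂² + mgh
h = (v₁² − v₂²)/(2g) = (24.7² − 3.23²)/(2 × 9.8) = 30.59 m

h = 30.6 m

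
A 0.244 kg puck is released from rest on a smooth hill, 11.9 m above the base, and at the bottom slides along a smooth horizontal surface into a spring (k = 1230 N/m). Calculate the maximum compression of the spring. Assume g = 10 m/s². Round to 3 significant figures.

x = 0.217 m

Gravitational PE at the top equals spring PE at max compression: mgh = ½kx²
x = √(2mgh/k) = √(2 × 0.244 × 10 × 11.9 / 1230) = 0.2173 m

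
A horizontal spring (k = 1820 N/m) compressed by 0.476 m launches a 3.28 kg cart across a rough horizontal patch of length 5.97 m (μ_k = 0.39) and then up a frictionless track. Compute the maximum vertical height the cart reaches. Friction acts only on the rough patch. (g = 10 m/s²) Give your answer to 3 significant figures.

Spring energy: E₀ = ½kx² = ½(1820)(0.476)² = 206.18 J
Friction: W_f = μ_k mg d = (0.39)(3.28)(10)(5.97) = 76.37 J
Energy at base of ramp: E = 206.18 − 76.37 = 129.82 J
At max height all remaining energy is PE: mgh = E ⇒ h = E/(mg) = 129.82/(3.28 × 10) = 3.958 m

h = 3.96 m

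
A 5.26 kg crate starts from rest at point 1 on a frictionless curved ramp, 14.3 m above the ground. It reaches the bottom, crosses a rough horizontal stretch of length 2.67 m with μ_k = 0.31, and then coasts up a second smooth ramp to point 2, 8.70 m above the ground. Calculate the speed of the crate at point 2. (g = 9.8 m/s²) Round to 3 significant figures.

v = 9.67 m/s

Energy at 1: mgh₁ = (5.26)(9.8)(14.3) = 737.14 J
Friction loss: W_f = μ_k mg d = 42.67 J
At 2: ½mv² + mgh₂ = mgh₁ − W_f
½mv² = 737.14 − 42.67 − 448.47 = 246.00 J
v = √(2 × 246.00/5.26) = 9.671 m/s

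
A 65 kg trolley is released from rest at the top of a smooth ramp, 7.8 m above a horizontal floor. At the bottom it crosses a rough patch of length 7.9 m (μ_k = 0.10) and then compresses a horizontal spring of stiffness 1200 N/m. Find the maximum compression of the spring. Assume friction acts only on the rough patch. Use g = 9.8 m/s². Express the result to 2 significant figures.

Initial energy: E₁ = mgh = (65)(9.8)(7.8) = 4968.6 J
Friction removes W_f = μ_k mg d = (0.10)(65)(9.8)(7.9) = 503.2 J
Energy reaching the spring: E = 4968.6 − 503.2 = 4465.4 J
At max compression ½kx² = E ⇒ x = √(2E/k) = √(2 × 4465.4/1200) = 2.728 m

x = 2.7 m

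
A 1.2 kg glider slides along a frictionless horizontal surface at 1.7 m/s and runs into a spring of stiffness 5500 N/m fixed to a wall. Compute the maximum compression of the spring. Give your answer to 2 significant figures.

x = 0.025 m

All KE is stored as spring PE at maximum compression: ½mv² = ½kx²
x = v√(m/k) = 1.7 × √(1.2/5500) = 0.02511 m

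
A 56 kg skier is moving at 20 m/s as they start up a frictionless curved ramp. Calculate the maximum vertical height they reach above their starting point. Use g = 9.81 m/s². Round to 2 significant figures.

By energy conservation, ½mv² = mgh
h = v²/(2g) = 20²/(2 × 9.81) = 20.39 m

h = 20 m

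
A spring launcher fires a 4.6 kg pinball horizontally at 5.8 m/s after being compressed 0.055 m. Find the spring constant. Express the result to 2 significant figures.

k = 51000 N/m

Energy stored in the spring equals the launch KE: ½kx² = ½mv²
k = mv²/x² = (4.6)(5.8)²/(0.055)² = 51155 N/m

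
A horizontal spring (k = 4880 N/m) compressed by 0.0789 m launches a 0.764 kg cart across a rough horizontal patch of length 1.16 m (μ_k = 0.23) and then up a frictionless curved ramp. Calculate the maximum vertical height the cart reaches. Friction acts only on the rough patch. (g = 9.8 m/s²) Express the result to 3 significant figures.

Spring energy: E₀ = ½kx² = ½(4880)(0.0789)² = 15.190 J
Friction: W_f = μ_k mg d = (0.23)(0.764)(9.8)(1.16) = 1.998 J
Energy at base of ramp: E = 15.190 − 1.998 = 13.192 J
At max height all remaining energy is PE: mgh = E ⇒ h = E/(mg) = 13.192/(0.764 × 9.8) = 1.762 m

h = 1.76 m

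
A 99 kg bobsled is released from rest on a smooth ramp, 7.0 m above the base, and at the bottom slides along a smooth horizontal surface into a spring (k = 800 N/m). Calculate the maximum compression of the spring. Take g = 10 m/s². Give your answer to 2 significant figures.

Gravitational PE at the top equals spring PE at max compression: mgh = ½kx²
x = √(2mgh/k) = √(2 × 99 × 10 × 7.0 / 800) = 4.162 m

x = 4.2 m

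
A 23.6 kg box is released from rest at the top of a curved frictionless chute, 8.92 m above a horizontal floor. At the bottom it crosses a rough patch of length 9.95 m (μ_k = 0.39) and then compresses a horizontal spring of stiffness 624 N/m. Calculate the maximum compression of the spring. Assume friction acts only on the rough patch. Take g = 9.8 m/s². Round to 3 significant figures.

Initial energy: E₁ = mgh = (23.6)(9.8)(8.92) = 2063.0 J
Friction removes W_f = μ_k mg d = (0.39)(23.6)(9.8)(9.95) = 897.5 J
Energy reaching the spring: E = 2063.0 − 897.5 = 1165.5 J
At max compression ½kx² = E ⇒ x = √(2E/k) = √(2 × 1165.5/624) = 1.933 m

x = 1.93 m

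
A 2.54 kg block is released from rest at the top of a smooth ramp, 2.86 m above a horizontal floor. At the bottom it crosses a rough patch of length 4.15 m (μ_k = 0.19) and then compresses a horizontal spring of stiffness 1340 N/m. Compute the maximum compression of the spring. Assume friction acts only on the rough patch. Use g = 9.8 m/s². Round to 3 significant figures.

x = 0.277 m

Initial energy: E₁ = mgh = (2.54)(9.8)(2.86) = 71.191 J
Friction removes W_f = μ_k mg d = (0.19)(2.54)(9.8)(4.15) = 19.63 J
Energy reaching the spring: E = 71.191 − 19.63 = 51.564 J
At max compression ½kx² = E ⇒ x = √(2E/k) = √(2 × 51.564/1340) = 0.2774 m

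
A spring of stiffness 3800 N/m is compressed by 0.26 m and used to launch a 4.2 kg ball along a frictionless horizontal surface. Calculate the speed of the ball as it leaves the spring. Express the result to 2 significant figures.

Spring PE converts entirely to kinetic energy: ½kx² = ½mv²
v = x√(k/m) = 0.26 × √(3800/4.2) = 7.821 m/s

v = 7.8 m/s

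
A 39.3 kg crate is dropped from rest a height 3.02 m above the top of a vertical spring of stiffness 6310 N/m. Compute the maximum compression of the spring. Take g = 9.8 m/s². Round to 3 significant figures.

Take the reference level at the top of the uncompressed spring. At max compression the crate has fallen H + x and is momentarily at rest:
mg(H + x) = ½kx²
½(6310)x² − (39.3)(9.8)x − (39.3)(9.8)(3.02) = 0
3155x² − 385.1x − 1163 = 0
x = [385.1 + √(148333 + 1.4679e+07)]/(2 × 3155) = 0.6713 m

x = 0.671 m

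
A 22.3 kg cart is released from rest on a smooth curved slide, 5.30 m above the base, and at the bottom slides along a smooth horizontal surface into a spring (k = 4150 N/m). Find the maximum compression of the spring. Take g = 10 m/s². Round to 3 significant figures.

At max compression the cart is momentarily at rest: mgh = ½kx²
x = √(2mgh/k) = √(2 × 22.3 × 10 × 5.30 / 4150) = 0.7547 m

x = 0.755 m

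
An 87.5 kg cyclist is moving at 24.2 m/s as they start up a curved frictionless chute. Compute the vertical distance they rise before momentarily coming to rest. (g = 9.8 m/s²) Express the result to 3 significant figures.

h = 29.9 m

Setting KE at the bottom equal to PE gained: ½mv² = mgh
h = v²/(2g) = 24.2²/(2 × 9.8) = 29.88 m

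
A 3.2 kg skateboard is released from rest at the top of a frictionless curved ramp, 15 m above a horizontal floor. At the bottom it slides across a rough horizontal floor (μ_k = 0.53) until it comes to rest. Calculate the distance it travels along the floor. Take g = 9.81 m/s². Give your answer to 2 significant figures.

d = 28 m

Applying the work–energy principle:
At rest all PE has been dissipated by friction: mgh = μ_k m g d
d = h/μ_k = 15/0.53 = 28.30 m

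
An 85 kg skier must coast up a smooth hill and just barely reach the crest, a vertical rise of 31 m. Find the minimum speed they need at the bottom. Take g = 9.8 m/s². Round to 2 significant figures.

At the top they are momentarily at rest, so all KE converts to PE: ½mv² = mgh
v = √(2gh) = √(2 × 9.8 × 31) = 24.65 m/s

v = 25 m/s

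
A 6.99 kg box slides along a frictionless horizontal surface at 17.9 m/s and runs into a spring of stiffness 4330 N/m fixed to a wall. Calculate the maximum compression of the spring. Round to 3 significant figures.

All KE is stored as spring PE at maximum compression: ½mv² = ½kx²
x = v√(m/k) = 17.9 × √(6.99/4330) = 0.7192 m

x = 0.719 m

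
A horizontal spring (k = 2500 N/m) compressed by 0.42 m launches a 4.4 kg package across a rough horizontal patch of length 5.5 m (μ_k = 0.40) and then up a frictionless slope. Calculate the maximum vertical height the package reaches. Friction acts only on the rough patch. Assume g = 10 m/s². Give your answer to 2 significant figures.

h = 2.8 m

Spring energy: E₀ = ½kx² = ½(2500)(0.42)² = 220.50 J
Friction: W_f = μ_k mg d = (0.40)(4.4)(10)(5.5) = 96.80 J
Energy at base of ramp: E = 220.50 − 96.80 = 123.70 J
At max height all remaining energy is PE: mgh = E ⇒ h = E/(mg) = 123.70/(4.4 × 10) = 2.811 m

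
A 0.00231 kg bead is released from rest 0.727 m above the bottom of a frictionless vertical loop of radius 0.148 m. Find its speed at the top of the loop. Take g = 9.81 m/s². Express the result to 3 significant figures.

v = 2.91 m/s

Energy conservation: mgh = ½mv_top² + mg(2r)
v_top² = 2g(h − 2r) = 2(9.81)(0.727 − 0.2960) = 8.456
v_top = 2.908 m/s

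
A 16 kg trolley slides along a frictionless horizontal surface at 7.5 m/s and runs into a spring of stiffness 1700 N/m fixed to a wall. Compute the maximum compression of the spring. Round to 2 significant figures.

x = 0.73 m

At max compression the trolley is momentarily at rest: ½mv² = ½kx²
x = v√(m/k) = 7.5 × √(16/1700) = 0.7276 m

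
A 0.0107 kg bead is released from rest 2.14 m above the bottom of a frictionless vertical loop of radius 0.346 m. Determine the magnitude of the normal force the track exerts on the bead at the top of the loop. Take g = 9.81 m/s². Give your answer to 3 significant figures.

N = 0.774 N

Energy from release to top (height 2r): mgh = ½mv_top² + mg(2r)
v_top² = 2g(h − 2r) = 2(9.81)(2.14 − 0.6920) = 28.410 m²/s²
At the top, both N and weight point toward the centre: N + mg = mv_top²/r
N = m(v_top²/r − g) = 0.0107(28.410/0.346 − 9.81) = 0.7736 N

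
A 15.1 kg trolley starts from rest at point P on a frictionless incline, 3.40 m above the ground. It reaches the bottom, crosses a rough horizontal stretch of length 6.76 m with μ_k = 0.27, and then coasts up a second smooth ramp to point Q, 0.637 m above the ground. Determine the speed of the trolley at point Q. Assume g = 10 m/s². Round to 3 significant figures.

v = 4.33 m/s

Energy at P: mgh₁ = (15.1)(10)(3.40) = 513.40 J
Friction loss: W_f = μ_k mg d = 275.6 J
At Q: ½mv² + mgh₂ = mgh₁ − W_f
½mv² = 513.40 − 275.6 − 96.187 = 141.61 J
v = √(2 × 141.61/15.1) = 4.331 m/s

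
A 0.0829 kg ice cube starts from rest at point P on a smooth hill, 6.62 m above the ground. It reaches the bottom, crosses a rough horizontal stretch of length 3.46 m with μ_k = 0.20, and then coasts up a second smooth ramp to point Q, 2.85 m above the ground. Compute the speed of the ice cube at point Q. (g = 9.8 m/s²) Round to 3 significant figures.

v = 7.77 m/s

Energy at P: mgh₁ = (0.0829)(9.8)(6.62) = 5.3782 J
Friction loss: W_f = μ_k mg d = 0.5622 J
At Q: ½mv² + mgh₂ = mgh₁ − W_f
½mv² = 5.3782 − 0.5622 − 2.3154 = 2.5006 J
v = √(2 × 2.5006/0.0829) = 7.767 m/s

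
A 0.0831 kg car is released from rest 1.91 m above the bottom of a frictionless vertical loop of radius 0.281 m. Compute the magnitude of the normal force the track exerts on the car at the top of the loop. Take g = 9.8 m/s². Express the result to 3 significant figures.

N = 7.00 N

Energy from release to top (height 2r): mgh = ½mv_top² + mg(2r)
v_top² = 2g(h − 2r) = 2(9.8)(1.91 − 0.5620) = 26.421 m²/s²
At the top, both N and weight point toward the centre: N + mg = mv_top²/r
N = m(v_top²/r − g) = 0.0831(26.421/0.281 − 9.8) = 6.999 N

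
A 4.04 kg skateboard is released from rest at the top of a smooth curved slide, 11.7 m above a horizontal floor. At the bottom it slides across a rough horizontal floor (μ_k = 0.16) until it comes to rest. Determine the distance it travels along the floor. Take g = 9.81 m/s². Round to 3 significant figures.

d = 73.1 m

Energy bookkeeping (friction removes W_f = μ_k N d):
At rest all PE has been dissipated by friction: mgh = μ_k m g d
d = h/μ_k = 11.7/0.16 = 73.12 m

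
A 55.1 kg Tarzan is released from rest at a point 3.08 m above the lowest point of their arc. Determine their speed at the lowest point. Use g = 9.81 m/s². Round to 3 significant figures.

Energy conservation between the two points: mgh = ½mv²
v = √(2gh) = √(2 × 9.81 × 3.08) = √60.430 = 7.774 m/s

v = 7.77 m/s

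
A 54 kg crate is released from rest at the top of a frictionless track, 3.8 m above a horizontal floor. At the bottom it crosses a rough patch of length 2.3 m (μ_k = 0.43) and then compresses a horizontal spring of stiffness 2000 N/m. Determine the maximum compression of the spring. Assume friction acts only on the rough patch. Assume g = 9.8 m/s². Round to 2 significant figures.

x = 1.2 m

Initial energy: E₁ = mgh = (54)(9.8)(3.8) = 2011.0 J
Friction removes W_f = μ_k mg d = (0.43)(54)(9.8)(2.3) = 523.4 J
Energy reaching the spring: E = 2011.0 − 523.4 = 1487.6 J
At max compression ½kx² = E ⇒ x = √(2E/k) = √(2 × 1487.6/2000) = 1.220 m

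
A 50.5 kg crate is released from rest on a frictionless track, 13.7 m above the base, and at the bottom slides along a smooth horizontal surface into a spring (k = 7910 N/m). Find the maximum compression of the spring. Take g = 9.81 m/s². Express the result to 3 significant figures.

At max compression the crate is momentarily at rest: mgh = ½kx²
x = √(2mgh/k) = √(2 × 50.5 × 9.81 × 13.7 / 7910) = 1.310 m

x = 1.31 m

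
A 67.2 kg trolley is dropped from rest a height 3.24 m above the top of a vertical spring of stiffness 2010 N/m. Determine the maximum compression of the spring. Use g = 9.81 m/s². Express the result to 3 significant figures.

Let x be the compression. The total drop is H + x, and the trolley is instantaneously at rest at max compression, so energy conservation gives:
mg(H + x) = ½kx²
½(2010)x² − (67.2)(9.81)x − (67.2)(9.81)(3.24) = 0
1005x² − 659.2x − 2136 = 0
x = [659.2 + √(434587 + 8.5864e+06)]/(2 × 1005) = 1.822 m

x = 1.82 m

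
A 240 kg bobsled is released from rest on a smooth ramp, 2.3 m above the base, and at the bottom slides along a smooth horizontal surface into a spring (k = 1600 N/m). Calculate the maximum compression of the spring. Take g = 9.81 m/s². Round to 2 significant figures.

x = 2.6 m

Gravitational PE at the top equals spring PE at max compression: mgh = ½kx²
x = √(2mgh/k) = √(2 × 240 × 9.81 × 2.3 / 1600) = 2.602 m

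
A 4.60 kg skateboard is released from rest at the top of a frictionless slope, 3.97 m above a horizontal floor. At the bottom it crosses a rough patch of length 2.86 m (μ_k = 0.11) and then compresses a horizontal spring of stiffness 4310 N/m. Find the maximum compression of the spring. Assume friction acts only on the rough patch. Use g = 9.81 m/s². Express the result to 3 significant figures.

x = 0.277 m

Initial energy: E₁ = mgh = (4.60)(9.81)(3.97) = 179.15 J
Friction removes W_f = μ_k mg d = (0.11)(4.60)(9.81)(2.86) = 14.20 J
Energy reaching the spring: E = 179.15 − 14.20 = 164.95 J
At max compression ½kx² = E ⇒ x = √(2E/k) = √(2 × 164.95/4310) = 0.2767 m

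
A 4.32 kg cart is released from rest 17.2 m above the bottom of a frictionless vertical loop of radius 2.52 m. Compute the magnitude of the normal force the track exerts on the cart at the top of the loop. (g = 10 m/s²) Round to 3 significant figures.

N = 374 N

Energy from release to top (height 2r): mgh = ½mv_top² + mg(2r)
v_top² = 2g(h − 2r) = 2(10)(17.2 − 5.040) = 243.20 m²/s²
At the top, both N and weight point toward the centre: N + mg = mv_top²/r
N = m(v_top²/r − g) = 4.32(243.20/2.52 − 10) = 373.7 N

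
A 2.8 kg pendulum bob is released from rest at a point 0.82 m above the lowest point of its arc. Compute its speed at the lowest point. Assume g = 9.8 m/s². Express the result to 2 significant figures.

Energy conservation between the two points: mgh = ½mv²
v = √(2gh) = √(2 × 9.8 × 0.82) = √16.072 = 4.009 m/s

v = 4.0 m/s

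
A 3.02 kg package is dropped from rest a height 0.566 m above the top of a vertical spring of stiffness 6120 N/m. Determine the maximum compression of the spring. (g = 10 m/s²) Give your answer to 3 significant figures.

Measuring PE from the top of the relaxed spring, at max compression the package has dropped H + x with zero KE, so:
mg(H + x) = ½kx²
½(6120)x² − (3.02)(10)x − (3.02)(10)(0.566) = 0
3060x² − 30.20x − 17.09 = 0
x = [30.20 + √(912.0 + 209221)]/(2 × 3060) = 0.07984 m

x = 0.0798 m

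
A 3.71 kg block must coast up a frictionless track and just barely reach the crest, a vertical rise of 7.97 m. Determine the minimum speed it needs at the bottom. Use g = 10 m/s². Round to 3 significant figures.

v = 12.6 m/s

At the top it is momentarily at rest, so all KE converts to PE: ½mv² = mgh
v = √(2gh) = √(2 × 10 × 7.97) = 12.63 m/s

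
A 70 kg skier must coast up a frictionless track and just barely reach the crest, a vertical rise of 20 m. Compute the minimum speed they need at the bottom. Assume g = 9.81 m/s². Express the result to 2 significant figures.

v = 20 m/s

At the top they are momentarily at rest, so all KE converts to PE: ½mv² = mgh
v = √(2gh) = √(2 × 9.81 × 20) = 19.81 m/s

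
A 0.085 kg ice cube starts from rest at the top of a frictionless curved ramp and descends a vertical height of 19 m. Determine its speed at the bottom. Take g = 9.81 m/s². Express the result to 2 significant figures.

Equating total energy at the two states: mgh = ½mv²
v = √(2gh) = √(2 × 9.81 × 19) = √372.78 = 19.31 m/s

v = 19 m/s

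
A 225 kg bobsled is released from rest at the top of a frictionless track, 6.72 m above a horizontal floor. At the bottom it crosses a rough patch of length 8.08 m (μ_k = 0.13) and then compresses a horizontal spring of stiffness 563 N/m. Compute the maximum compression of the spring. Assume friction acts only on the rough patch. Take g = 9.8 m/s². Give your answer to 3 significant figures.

x = 6.66 m

Initial energy: E₁ = mgh = (225)(9.8)(6.72) = 14818 J
Friction removes W_f = μ_k mg d = (0.13)(225)(9.8)(8.08) = 2316 J
Energy reaching the spring: E = 14818 − 2316 = 12501 J
At max compression ½kx² = E ⇒ x = √(2E/k) = √(2 × 12501/563) = 6.664 m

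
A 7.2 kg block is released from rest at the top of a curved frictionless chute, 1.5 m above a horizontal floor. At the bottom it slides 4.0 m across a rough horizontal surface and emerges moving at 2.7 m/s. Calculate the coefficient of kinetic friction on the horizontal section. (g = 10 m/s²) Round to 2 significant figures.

μ_k = 0.28

Energy bookkeeping (friction removes W_f = μ_k N d):
mgh = ½mv² + μ_k m g d
mgh = 108.00 J; ½mv² = 26.244 J
W_f = 108.00 − 26.244 = 81.76 J
μ_k = W_f/(mg·d) = 81.76/(72.00 × 4.0) = 0.2839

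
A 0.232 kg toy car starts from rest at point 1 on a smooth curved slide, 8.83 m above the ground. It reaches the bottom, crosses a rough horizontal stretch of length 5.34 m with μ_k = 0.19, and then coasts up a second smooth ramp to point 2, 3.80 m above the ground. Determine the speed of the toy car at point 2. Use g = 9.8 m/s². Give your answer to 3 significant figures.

Energy at 1: mgh₁ = (0.232)(9.8)(8.83) = 20.076 J
Friction loss: W_f = μ_k mg d = 2.307 J
At 2: ½mv² + mgh₂ = mgh₁ − W_f
½mv² = 20.076 − 2.307 − 8.6397 = 9.1294 J
v = √(2 × 9.1294/0.232) = 8.871 m/s

v = 8.87 m/s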